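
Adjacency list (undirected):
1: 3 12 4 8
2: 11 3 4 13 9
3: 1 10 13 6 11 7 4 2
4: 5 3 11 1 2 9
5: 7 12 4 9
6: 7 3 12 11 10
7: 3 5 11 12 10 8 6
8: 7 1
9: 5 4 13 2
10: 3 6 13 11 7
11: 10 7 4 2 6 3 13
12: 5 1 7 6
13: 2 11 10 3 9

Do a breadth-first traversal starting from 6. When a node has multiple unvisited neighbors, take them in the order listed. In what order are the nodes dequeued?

6, 7, 3, 12, 11, 10, 5, 8, 1, 13, 4, 2, 9

Visit 6; enqueue 7, 3, 12, 11, 10 → queue [7, 3, 12, 11, 10]
Visit 7; enqueue 5, 8 → queue [3, 12, 11, 10, 5, 8]
Visit 3; enqueue 1, 13, 4, 2 → queue [12, 11, 10, 5, 8, 1, 13, 4, 2]
Visit 12 → queue [11, 10, 5, 8, 1, 13, 4, 2]
Visit 11 → queue [10, 5, 8, 1, 13, 4, 2]
Visit 10 → queue [5, 8, 1, 13, 4, 2]
Visit 5; enqueue 9 → queue [8, 1, 13, 4, 2, 9]
Visit 8 → queue [1, 13, 4, 2, 9]
Visit 1 → queue [13, 4, 2, 9]
Visit 13 → queue [4, 2, 9]
Visit 4 → queue [2, 9]
Visit 2 → queue [9]
Visit 9 → queue []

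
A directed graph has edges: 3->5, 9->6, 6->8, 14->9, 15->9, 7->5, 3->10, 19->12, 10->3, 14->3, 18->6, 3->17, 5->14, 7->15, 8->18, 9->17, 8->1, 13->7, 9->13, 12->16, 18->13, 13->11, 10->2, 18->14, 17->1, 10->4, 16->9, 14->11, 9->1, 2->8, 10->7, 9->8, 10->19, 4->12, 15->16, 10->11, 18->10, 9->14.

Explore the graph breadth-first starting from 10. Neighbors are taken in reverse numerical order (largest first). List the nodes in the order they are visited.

10, 19, 11, 7, 4, 3, 2, 12, 15, 5, 17, 8, 16, 9, 14, 1, 18, 13, 6

Visit 10; enqueue 19, 11, 7, 4, 3, 2 → queue [19, 11, 7, 4, 3, 2]
Visit 19; enqueue 12 → queue [11, 7, 4, 3, 2, 12]
Visit 11 → queue [7, 4, 3, 2, 12]
Visit 7; enqueue 15, 5 → queue [4, 3, 2, 12, 15, 5]
Visit 4 → queue [3, 2, 12, 15, 5]
Visit 3; enqueue 17 → queue [2, 12, 15, 5, 17]
Visit 2; enqueue 8 → queue [12, 15, 5, 17, 8]
Visit 12; enqueue 16 → queue [15, 5, 17, 8, 16]
Visit 15; enqueue 9 → queue [5, 17, 8, 16, 9]
Visit 5; enqueue 14 → queue [17, 8, 16, 9, 14]
Visit 17; enqueue 1 → queue [8, 16, 9, 14, 1]
Visit 8; enqueue 18 → queue [16, 9, 14, 1, 18]
Visit 16 → queue [9, 14, 1, 18]
Visit 9; enqueue 13, 6 → queue [14, 1, 18, 13, 6]
Visit 14 → queue [1, 18, 13, 6]
Visit 1 → queue [18, 13, 6]
Visit 18 → queue [13, 6]
Visit 13 → queue [6]
Visit 6 → queue []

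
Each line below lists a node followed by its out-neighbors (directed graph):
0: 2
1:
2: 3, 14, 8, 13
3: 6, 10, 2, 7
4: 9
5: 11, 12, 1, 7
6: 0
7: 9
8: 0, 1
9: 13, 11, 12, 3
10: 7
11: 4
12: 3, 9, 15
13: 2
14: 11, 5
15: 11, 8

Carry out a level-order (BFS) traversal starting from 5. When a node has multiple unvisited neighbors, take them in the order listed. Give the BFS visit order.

5, 11, 12, 1, 7, 4, 3, 9, 15, 6, 10, 2, 13, 8, 0, 14

Visit 5; enqueue 11, 12, 1, 7 → queue [11, 12, 1, 7]
Visit 11; enqueue 4 → queue [12, 1, 7, 4]
Visit 12; enqueue 3, 9, 15 → queue [1, 7, 4, 3, 9, 15]
Visit 1 → queue [7, 4, 3, 9, 15]
Visit 7 → queue [4, 3, 9, 15]
Visit 4 → queue [3, 9, 15]
Visit 3; enqueue 6, 10, 2 → queue [9, 15, 6, 10, 2]
Visit 9; enqueue 13 → queue [15, 6, 10, 2, 13]
Visit 15; enqueue 8 → queue [6, 10, 2, 13, 8]
Visit 6; enqueue 0 → queue [10, 2, 13, 8, 0]
Visit 10 → queue [2, 13, 8, 0]
Visit 2; enqueue 14 → queue [13, 8, 0, 14]
Visit 13 → queue [8, 0, 14]
Visit 8 → queue [0, 14]
Visit 0 → queue [14]
Visit 14 → queue []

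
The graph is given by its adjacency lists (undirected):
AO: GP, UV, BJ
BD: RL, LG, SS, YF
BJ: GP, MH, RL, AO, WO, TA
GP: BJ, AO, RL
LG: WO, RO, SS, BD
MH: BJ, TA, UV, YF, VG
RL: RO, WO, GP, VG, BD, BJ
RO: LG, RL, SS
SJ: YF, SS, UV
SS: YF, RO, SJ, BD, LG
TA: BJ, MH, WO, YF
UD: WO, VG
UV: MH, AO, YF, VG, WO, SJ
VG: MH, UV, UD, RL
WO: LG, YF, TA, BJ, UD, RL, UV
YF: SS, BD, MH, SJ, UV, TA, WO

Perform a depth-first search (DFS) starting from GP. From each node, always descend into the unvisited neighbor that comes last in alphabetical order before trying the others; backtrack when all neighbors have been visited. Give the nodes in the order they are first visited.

Visit GP
GP → RL
RL → WO
WO → YF
YF → UV
UV → VG
VG → UD
VG → MH
MH → TA
TA → BJ
BJ → AO
UV → SJ
SJ → SS
SS → RO
RO → LG
LG → BD

GP -> RL -> WO -> YF -> UV -> VG -> UD -> MH -> TA -> BJ -> AO -> SJ -> SS -> RO -> LG -> BD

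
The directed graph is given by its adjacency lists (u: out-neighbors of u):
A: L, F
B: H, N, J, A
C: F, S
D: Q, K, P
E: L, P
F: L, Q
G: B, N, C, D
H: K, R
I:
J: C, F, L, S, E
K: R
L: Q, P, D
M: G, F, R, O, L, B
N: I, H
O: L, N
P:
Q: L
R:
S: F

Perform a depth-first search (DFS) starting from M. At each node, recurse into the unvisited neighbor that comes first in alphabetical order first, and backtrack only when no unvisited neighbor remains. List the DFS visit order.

M → B → A → F → L → D → K → R → P → Q → H → J → C → S → E → N → I → G → O

Visit M
M → B
B → A
A → F
F → L
L → D
D → K
K → R
D → P
D → Q
B → H
B → J
J → C
C → S
J → E
B → N
N → I
M → G
M → O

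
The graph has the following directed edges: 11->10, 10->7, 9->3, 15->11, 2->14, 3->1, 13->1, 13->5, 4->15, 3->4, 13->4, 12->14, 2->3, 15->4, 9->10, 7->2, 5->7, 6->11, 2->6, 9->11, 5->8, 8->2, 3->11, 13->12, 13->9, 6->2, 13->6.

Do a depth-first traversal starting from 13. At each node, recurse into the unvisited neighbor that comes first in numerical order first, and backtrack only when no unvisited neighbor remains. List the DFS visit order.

13, 1, 4, 15, 11, 10, 7, 2, 3, 6, 14, 5, 8, 9, 12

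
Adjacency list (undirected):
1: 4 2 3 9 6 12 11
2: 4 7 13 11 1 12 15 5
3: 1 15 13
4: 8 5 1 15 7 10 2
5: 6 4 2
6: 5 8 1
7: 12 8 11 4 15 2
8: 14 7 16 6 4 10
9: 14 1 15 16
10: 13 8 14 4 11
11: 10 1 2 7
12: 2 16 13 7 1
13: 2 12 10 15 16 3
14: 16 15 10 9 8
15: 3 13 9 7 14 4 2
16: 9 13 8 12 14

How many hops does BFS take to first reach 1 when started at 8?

2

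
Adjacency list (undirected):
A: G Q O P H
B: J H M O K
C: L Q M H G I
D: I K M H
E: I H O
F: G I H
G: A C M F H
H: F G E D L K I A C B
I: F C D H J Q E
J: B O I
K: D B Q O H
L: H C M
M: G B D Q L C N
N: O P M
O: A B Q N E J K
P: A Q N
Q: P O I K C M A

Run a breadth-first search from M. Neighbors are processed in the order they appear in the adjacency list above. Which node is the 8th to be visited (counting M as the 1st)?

N

Visit M; enqueue G, B, D, Q, L, C, N → queue [G, B, D, Q, L, C, N]
Visit G; enqueue A, F, H → queue [B, D, Q, L, C, N, A, F, H]
Visit B; enqueue J, O, K → queue [D, Q, L, C, N, A, F, H, J, O, K]
Visit D; enqueue I → queue [Q, L, C, N, A, F, H, J, O, K, I]
Visit Q; enqueue P → queue [L, C, N, A, F, H, J, O, K, I, P]
Visit L → queue [C, N, A, F, H, J, O, K, I, P]
Visit C → queue [N, A, F, H, J, O, K, I, P]
Visit N → queue [A, F, H, J, O, K, I, P]
Visit A → queue [F, H, J, O, K, I, P]
Visit F → queue [H, J, O, K, I, P]
Visit H; enqueue E → queue [J, O, K, I, P, E]
Visit J → queue [O, K, I, P, E]
Visit O → queue [K, I, P, E]
Visit K → queue [I, P, E]
Visit I → queue [P, E]
Visit P → queue [E]
Visit E → queue []

Visit order: M, G, B, D, Q, L, C, N, A, F, H, J, O, K, I, P, E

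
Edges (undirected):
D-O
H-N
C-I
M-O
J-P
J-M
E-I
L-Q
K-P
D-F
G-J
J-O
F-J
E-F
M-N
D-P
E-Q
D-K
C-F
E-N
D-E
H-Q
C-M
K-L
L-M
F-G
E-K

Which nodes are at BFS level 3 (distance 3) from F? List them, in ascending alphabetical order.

Level 0: F
Level 1: C, D, E, G, J
Level 2: I, K, M, N, O, P, Q
Level 3: H, L

H, L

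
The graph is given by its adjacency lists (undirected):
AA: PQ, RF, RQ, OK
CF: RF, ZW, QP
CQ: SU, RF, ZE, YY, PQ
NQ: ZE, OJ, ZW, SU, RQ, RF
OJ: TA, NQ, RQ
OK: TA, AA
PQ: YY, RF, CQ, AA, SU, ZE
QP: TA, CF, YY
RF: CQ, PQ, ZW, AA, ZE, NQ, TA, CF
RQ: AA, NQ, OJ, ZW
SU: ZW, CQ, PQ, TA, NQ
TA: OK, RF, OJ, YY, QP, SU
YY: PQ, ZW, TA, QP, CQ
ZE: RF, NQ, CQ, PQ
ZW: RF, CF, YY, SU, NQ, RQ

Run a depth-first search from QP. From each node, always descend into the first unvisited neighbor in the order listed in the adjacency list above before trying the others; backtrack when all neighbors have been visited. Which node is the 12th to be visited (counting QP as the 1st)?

ZE

Visit QP
QP → TA
TA → OK
OK → AA
AA → PQ
PQ → YY
YY → ZW
ZW → RF
RF → CQ
CQ → SU
SU → NQ
NQ → ZE
NQ → OJ
OJ → RQ
RF → CF

Visit order: QP, TA, OK, AA, PQ, YY, ZW, RF, CQ, SU, NQ, ZE, OJ, RQ, CF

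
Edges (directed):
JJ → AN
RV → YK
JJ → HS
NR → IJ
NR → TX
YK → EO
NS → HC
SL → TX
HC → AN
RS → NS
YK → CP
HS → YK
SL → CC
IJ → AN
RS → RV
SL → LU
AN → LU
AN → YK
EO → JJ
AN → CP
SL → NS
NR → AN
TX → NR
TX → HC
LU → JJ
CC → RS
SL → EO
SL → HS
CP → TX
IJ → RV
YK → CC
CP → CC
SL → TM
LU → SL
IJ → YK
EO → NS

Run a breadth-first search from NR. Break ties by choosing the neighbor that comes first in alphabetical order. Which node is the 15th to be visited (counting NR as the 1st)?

HS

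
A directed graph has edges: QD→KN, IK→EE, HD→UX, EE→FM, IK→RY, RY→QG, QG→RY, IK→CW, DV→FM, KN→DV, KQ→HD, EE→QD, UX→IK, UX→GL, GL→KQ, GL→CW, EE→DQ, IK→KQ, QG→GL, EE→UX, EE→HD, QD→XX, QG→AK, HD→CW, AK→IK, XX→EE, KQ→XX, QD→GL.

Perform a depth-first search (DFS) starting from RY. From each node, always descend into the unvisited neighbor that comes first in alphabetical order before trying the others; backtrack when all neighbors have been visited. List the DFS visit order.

RY, QG, AK, IK, CW, EE, DQ, FM, HD, UX, GL, KQ, XX, QD, KN, DV

Visit RY
RY → QG
QG → AK
AK → IK
IK → CW
IK → EE
EE → DQ
EE → FM
EE → HD
HD → UX
UX → GL
GL → KQ
KQ → XX
EE → QD
QD → KN
KN → DV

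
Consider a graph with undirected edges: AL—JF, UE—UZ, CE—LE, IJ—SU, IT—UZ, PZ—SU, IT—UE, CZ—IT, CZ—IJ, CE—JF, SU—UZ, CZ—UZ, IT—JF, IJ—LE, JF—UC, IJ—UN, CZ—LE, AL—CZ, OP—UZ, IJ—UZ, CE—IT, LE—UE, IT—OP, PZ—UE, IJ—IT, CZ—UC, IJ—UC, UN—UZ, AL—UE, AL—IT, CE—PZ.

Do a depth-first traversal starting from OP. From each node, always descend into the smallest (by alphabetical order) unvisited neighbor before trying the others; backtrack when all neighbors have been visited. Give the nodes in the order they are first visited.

OP -> IT -> AL -> CZ -> IJ -> LE -> CE -> JF -> UC -> PZ -> SU -> UZ -> UE -> UN

Visit OP
OP → IT
IT → AL
AL → CZ
CZ → IJ
IJ → LE
LE → CE
CE → JF
JF → UC
CE → PZ
PZ → SU
SU → UZ
UZ → UE
UZ → UN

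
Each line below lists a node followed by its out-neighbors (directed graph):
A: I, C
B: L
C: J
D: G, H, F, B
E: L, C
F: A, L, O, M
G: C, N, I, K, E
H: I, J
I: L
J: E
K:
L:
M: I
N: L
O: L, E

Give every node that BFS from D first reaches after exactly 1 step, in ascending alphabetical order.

Level 0: D
Level 1: B, F, G, H
Level 2: A, C, E, I, J, K, L, M, N, O

B, F, G, H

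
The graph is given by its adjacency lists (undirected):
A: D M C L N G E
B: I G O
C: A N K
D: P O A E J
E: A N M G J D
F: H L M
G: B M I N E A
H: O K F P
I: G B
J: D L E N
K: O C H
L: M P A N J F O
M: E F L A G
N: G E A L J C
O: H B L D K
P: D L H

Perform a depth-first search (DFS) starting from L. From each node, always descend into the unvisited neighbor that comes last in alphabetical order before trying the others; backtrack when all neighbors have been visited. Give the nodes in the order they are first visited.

Visit L
L → P
P → H
H → O
O → K
K → C
C → N
N → J
J → E
E → M
M → G
G → I
I → B
G → A
A → D
M → F

L, P, H, O, K, C, N, J, E, M, G, I, B, A, D, F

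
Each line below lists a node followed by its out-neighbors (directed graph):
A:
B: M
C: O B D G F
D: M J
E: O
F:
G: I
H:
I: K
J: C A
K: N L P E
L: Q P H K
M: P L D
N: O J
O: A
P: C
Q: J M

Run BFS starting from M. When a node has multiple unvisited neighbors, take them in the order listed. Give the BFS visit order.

Visit M; enqueue P, L, D → queue [P, L, D]
Visit P; enqueue C → queue [L, D, C]
Visit L; enqueue Q, H, K → queue [D, C, Q, H, K]
Visit D; enqueue J → queue [C, Q, H, K, J]
Visit C; enqueue O, B, G, F → queue [Q, H, K, J, O, B, G, F]
Visit Q → queue [H, K, J, O, B, G, F]
Visit H → queue [K, J, O, B, G, F]
Visit K; enqueue N, E → queue [J, O, B, G, F, N, E]
Visit J; enqueue A → queue [O, B, G, F, N, E, A]
Visit O → queue [B, G, F, N, E, A]
Visit B → queue [G, F, N, E, A]
Visit G; enqueue I → queue [F, N, E, A, I]
Visit F → queue [N, E, A, I]
Visit N → queue [E, A, I]
Visit E → queue [A, I]
Visit A → queue [I]
Visit I → queue []

M -> P -> L -> D -> C -> Q -> H -> K -> J -> O -> B -> G -> F -> N -> E -> A -> I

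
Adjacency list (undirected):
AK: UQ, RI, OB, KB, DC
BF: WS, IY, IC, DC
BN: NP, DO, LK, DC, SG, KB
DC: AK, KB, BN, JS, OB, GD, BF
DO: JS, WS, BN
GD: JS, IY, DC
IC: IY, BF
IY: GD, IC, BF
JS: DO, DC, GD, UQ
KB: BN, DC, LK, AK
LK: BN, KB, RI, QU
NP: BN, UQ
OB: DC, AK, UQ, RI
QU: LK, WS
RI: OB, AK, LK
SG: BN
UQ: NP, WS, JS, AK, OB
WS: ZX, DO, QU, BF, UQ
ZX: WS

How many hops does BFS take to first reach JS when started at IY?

Level 0: IY
Level 1: BF, GD, IC
Level 2: DC, JS, WS
Level 3: AK, BN, DO, KB, OB, QU, UQ, ZX
Level 4: LK, NP, RI, SG
JS first appears at level 2.

2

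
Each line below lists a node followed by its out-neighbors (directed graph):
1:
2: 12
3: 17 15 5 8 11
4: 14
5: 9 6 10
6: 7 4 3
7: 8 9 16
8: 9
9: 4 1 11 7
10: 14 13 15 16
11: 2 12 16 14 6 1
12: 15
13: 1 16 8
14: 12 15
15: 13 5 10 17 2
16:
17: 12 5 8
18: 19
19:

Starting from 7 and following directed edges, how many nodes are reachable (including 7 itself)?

17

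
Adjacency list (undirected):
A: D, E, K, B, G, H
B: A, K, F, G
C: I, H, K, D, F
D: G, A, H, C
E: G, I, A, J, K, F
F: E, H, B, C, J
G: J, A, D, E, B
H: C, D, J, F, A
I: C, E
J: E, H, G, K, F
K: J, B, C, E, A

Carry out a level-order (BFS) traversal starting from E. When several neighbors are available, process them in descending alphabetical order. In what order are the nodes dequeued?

E -> K -> J -> I -> G -> F -> A -> C -> B -> H -> D

Visit E; enqueue K, J, I, G, F, A → queue [K, J, I, G, F, A]
Visit K; enqueue C, B → queue [J, I, G, F, A, C, B]
Visit J; enqueue H → queue [I, G, F, A, C, B, H]
Visit I → queue [G, F, A, C, B, H]
Visit G; enqueue D → queue [F, A, C, B, H, D]
Visit F → queue [A, C, B, H, D]
Visit A → queue [C, B, H, D]
Visit C → queue [B, H, D]
Visit B → queue [H, D]
Visit H → queue [D]
Visit D → queue []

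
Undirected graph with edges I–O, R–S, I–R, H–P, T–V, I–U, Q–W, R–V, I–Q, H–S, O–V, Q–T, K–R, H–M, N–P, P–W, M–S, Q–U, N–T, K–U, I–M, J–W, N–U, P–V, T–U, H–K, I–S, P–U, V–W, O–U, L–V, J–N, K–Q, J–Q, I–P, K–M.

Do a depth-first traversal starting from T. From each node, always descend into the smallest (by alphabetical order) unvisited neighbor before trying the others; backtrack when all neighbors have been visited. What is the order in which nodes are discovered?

T → N → J → Q → I → M → H → K → R → S → V → L → O → U → P → W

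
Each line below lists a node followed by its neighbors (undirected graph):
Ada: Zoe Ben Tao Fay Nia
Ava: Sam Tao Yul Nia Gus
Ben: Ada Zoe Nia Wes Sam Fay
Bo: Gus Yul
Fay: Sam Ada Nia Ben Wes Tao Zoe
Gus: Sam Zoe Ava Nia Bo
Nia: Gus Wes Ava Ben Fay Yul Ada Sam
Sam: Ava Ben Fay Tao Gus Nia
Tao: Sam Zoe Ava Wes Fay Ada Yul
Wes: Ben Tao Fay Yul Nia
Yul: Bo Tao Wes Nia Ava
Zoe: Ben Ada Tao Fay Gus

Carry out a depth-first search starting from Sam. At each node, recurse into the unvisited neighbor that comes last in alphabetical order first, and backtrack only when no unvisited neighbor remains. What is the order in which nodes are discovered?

Visit Sam
Sam → Tao
Tao → Zoe
Zoe → Gus
Gus → Nia
Nia → Yul
Yul → Wes
Wes → Fay
Fay → Ben
Ben → Ada
Yul → Bo
Yul → Ava

Sam, Tao, Zoe, Gus, Nia, Yul, Wes, Fay, Ben, Ada, Bo, Ava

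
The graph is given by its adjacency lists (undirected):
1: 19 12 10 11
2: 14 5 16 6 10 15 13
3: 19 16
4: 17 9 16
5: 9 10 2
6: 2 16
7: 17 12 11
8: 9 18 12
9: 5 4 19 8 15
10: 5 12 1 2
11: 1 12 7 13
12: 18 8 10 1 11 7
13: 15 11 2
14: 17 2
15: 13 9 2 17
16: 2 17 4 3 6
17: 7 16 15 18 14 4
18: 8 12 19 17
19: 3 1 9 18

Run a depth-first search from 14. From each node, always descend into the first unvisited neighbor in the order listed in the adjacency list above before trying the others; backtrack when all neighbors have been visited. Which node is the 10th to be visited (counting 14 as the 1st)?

1

Visit 14
14 → 17
17 → 7
7 → 12
12 → 18
18 → 8
8 → 9
9 → 5
5 → 10
10 → 1
1 → 19
19 → 3
3 → 16
16 → 2
2 → 6
2 → 15
15 → 13
13 → 11
16 → 4

Visit order: 14, 17, 7, 12, 18, 8, 9, 5, 10, 1, 19, 3, 16, 2, 6, 15, 13, 11, 4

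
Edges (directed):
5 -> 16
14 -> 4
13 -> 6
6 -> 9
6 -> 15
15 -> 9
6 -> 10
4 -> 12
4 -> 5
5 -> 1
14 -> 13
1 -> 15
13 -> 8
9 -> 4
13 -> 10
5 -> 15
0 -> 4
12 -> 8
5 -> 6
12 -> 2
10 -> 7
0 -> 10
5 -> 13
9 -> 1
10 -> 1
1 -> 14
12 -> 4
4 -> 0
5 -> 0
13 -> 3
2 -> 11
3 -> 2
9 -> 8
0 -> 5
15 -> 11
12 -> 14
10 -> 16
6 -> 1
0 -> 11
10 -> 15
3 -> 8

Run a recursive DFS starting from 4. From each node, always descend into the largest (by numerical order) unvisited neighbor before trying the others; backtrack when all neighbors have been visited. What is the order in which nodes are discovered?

Visit 4
4 → 12
12 → 14
14 → 13
13 → 10
10 → 16
10 → 15
15 → 11
15 → 9
9 → 8
9 → 1
10 → 7
13 → 6
13 → 3
3 → 2
4 → 5
5 → 0

4 -> 12 -> 14 -> 13 -> 10 -> 16 -> 15 -> 11 -> 9 -> 8 -> 1 -> 7 -> 6 -> 3 -> 2 -> 5 -> 0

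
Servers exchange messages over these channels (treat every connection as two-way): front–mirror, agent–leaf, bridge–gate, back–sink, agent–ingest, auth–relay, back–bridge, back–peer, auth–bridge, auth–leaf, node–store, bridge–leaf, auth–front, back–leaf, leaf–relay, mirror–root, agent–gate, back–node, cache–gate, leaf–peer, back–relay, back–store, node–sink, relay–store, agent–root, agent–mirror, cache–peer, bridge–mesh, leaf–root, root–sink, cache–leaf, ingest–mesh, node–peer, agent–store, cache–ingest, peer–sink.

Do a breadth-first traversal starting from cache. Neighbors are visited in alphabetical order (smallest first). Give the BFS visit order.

Visit cache; enqueue gate, ingest, leaf, peer → queue [gate, ingest, leaf, peer]
Visit gate; enqueue agent, bridge → queue [ingest, leaf, peer, agent, bridge]
Visit ingest; enqueue mesh → queue [leaf, peer, agent, bridge, mesh]
Visit leaf; enqueue auth, back, relay, root → queue [peer, agent, bridge, mesh, auth, back, relay, root]
Visit peer; enqueue node, sink → queue [agent, bridge, mesh, auth, back, relay, root, node, sink]
Visit agent; enqueue mirror, store → queue [bridge, mesh, auth, back, relay, root, node, sink, mirror, store]
Visit bridge → queue [mesh, auth, back, relay, root, node, sink, mirror, store]
Visit mesh → queue [auth, back, relay, root, node, sink, mirror, store]
Visit auth; enqueue front → queue [back, relay, root, node, sink, mirror, store, front]
Visit back → queue [relay, root, node, sink, mirror, store, front]
Visit relay → queue [root, node, sink, mirror, store, front]
Visit root → queue [node, sink, mirror, store, front]
Visit node → queue [sink, mirror, store, front]
Visit sink → queue [mirror, store, front]
Visit mirror → queue [store, front]
Visit store → queue [front]
Visit front → queue []

cache gate ingest leaf peer agent bridge mesh auth back relay root node sink mirror store front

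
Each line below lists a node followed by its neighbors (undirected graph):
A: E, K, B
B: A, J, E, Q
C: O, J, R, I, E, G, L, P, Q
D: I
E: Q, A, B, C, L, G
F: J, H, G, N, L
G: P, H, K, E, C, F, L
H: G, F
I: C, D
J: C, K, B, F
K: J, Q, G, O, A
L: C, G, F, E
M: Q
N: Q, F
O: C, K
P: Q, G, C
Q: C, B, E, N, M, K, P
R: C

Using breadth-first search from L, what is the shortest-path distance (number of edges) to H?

2

Level 0: L
Level 1: C, E, F, G
Level 2: A, B, H, I, J, K, N, O, P, Q, R
Level 3: D, M
H first appears at level 2.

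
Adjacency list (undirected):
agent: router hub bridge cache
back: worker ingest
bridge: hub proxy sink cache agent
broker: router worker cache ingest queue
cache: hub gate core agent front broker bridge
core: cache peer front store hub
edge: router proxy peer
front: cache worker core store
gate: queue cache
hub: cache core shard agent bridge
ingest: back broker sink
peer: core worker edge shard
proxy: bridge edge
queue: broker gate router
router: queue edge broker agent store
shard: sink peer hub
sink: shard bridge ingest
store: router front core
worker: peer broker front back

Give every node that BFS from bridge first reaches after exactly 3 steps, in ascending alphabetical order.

Level 0: bridge
Level 1: agent, cache, hub, proxy, sink
Level 2: broker, core, edge, front, gate, ingest, router, shard
Level 3: back, peer, queue, store, worker

back, peer, queue, store, worker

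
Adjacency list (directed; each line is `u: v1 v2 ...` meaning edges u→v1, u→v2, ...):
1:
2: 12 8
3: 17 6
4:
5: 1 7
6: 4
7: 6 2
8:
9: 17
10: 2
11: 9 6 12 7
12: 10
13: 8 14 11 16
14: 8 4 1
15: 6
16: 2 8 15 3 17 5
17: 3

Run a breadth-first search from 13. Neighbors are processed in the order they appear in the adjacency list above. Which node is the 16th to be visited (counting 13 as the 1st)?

5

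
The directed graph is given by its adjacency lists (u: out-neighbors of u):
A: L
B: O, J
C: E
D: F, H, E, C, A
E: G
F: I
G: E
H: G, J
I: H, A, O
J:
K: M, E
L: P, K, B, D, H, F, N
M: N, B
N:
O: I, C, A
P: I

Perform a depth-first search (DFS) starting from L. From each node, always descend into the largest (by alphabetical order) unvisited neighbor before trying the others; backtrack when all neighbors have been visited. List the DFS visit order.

Visit L
L → P
P → I
I → O
O → C
C → E
E → G
O → A
I → H
H → J
L → N
L → K
K → M
M → B
L → F
L → D

L -> P -> I -> O -> C -> E -> G -> A -> H -> J -> N -> K -> M -> B -> F -> D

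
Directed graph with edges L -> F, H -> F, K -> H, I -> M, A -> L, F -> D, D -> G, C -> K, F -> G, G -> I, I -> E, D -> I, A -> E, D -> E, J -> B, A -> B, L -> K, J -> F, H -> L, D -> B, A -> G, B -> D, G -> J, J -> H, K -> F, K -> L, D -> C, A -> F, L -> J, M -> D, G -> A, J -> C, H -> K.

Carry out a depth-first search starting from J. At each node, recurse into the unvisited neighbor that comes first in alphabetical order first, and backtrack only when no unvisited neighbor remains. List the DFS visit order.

J -> B -> D -> C -> K -> F -> G -> A -> E -> L -> I -> M -> H

Visit J
J → B
B → D
D → C
C → K
K → F
F → G
G → A
A → E
A → L
G → I
I → M
K → H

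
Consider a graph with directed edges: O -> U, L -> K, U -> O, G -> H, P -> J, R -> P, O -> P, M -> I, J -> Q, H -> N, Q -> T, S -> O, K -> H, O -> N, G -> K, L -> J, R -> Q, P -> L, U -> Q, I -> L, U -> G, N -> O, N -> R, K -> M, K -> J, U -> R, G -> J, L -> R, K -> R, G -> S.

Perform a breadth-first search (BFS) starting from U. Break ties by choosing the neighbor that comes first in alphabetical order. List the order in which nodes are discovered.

Visit U; enqueue G, O, Q, R → queue [G, O, Q, R]
Visit G; enqueue H, J, K, S → queue [O, Q, R, H, J, K, S]
Visit O; enqueue N, P → queue [Q, R, H, J, K, S, N, P]
Visit Q; enqueue T → queue [R, H, J, K, S, N, P, T]
Visit R → queue [H, J, K, S, N, P, T]
Visit H → queue [J, K, S, N, P, T]
Visit J → queue [K, S, N, P, T]
Visit K; enqueue M → queue [S, N, P, T, M]
Visit S → queue [N, P, T, M]
Visit N → queue [P, T, M]
Visit P; enqueue L → queue [T, M, L]
Visit T → queue [M, L]
Visit M; enqueue I → queue [L, I]
Visit L → queue [I]
Visit I → queue []

U → G → O → Q → R → H → J → K → S → N → P → T → M → L → I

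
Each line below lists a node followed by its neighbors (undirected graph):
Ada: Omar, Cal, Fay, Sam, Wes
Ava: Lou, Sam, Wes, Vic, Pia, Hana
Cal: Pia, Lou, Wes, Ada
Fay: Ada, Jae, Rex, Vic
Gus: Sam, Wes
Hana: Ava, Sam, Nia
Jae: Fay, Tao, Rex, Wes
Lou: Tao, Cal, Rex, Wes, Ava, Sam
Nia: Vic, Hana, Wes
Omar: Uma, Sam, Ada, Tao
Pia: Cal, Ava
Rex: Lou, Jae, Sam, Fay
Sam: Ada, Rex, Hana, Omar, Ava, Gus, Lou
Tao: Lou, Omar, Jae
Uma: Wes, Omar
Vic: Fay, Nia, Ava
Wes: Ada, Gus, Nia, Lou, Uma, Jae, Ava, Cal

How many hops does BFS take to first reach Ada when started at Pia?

Level 0: Pia
Level 1: Ava, Cal
Level 2: Ada, Hana, Lou, Sam, Vic, Wes
Level 3: Fay, Gus, Jae, Nia, Omar, Rex, Tao, Uma
Ada first appears at level 2.

2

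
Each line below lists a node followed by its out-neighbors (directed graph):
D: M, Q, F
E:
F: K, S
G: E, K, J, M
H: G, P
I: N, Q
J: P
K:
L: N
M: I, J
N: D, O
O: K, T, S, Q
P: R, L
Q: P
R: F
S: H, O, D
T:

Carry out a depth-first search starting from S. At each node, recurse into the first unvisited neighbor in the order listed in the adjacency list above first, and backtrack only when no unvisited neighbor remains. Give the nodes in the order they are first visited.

S H G E K J P R F L N D M I Q O T

Visit S
S → H
H → G
G → E
G → K
G → J
J → P
P → R
R → F
P → L
L → N
N → D
D → M
M → I
I → Q
N → O
O → T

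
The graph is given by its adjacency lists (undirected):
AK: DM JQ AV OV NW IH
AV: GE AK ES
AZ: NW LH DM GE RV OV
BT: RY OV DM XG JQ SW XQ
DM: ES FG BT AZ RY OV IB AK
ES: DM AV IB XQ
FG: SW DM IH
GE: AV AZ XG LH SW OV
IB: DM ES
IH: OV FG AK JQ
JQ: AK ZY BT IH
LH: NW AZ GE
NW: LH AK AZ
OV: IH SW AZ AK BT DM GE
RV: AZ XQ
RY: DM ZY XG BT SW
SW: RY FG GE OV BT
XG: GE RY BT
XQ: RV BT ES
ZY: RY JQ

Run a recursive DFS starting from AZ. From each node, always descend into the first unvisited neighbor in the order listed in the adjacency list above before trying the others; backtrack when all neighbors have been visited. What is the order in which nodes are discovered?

Visit AZ
AZ → NW
NW → LH
LH → GE
GE → AV
AV → AK
AK → DM
DM → ES
ES → IB
ES → XQ
XQ → RV
XQ → BT
BT → RY
RY → ZY
ZY → JQ
JQ → IH
IH → OV
OV → SW
SW → FG
RY → XG

AZ → NW → LH → GE → AV → AK → DM → ES → IB → XQ → RV → BT → RY → ZY → JQ → IH → OV → SW → FG → XG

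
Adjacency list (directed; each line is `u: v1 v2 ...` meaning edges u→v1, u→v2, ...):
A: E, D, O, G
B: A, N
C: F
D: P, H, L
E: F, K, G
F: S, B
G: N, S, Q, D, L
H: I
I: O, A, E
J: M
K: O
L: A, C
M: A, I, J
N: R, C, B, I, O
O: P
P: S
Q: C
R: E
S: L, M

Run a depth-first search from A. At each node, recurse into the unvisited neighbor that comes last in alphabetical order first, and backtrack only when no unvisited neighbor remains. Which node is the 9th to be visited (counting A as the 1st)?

Visit A
A → O
O → P
P → S
S → M
M → J
M → I
I → E
E → K
E → G
G → Q
Q → C
C → F
F → B
B → N
N → R
G → L
G → D
D → H

Visit order: A, O, P, S, M, J, I, E, K, G, Q, C, F, B, N, R, L, D, H

K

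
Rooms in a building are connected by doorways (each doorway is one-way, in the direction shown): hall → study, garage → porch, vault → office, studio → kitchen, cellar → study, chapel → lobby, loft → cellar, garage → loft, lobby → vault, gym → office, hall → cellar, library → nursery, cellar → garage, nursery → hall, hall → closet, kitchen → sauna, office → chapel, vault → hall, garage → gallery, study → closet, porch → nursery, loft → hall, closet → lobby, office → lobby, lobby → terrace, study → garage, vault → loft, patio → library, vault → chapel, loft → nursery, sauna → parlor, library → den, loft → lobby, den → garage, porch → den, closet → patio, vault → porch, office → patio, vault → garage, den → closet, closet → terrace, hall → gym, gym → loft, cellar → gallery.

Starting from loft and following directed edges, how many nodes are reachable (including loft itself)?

BFS from loft visits: loft, cellar, hall, lobby, nursery, gallery, garage, study, closet, gym, terrace, vault, porch, patio, office, chapel, den, library
Reachable nodes: 18 of 22 total.

18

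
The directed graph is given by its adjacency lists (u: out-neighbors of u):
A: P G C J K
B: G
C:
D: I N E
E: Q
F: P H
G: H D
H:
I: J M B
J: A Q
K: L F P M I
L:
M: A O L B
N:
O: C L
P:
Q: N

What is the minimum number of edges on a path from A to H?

2

Level 0: A
Level 1: C, G, J, K, P
Level 2: D, F, H, I, L, M, Q
Level 3: B, E, N, O
H first appears at level 2.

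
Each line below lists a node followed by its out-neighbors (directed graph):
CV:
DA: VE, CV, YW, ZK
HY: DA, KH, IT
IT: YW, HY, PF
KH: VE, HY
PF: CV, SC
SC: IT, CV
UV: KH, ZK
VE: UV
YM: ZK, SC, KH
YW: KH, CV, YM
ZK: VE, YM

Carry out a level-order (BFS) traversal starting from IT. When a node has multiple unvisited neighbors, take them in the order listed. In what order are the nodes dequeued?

Visit IT; enqueue YW, HY, PF → queue [YW, HY, PF]
Visit YW; enqueue KH, CV, YM → queue [HY, PF, KH, CV, YM]
Visit HY; enqueue DA → queue [PF, KH, CV, YM, DA]
Visit PF; enqueue SC → queue [KH, CV, YM, DA, SC]
Visit KH; enqueue VE → queue [CV, YM, DA, SC, VE]
Visit CV → queue [YM, DA, SC, VE]
Visit YM; enqueue ZK → queue [DA, SC, VE, ZK]
Visit DA → queue [SC, VE, ZK]
Visit SC → queue [VE, ZK]
Visit VE; enqueue UV → queue [ZK, UV]
Visit ZK → queue [UV]
Visit UV → queue []

IT -> YW -> HY -> PF -> KH -> CV -> YM -> DA -> SC -> VE -> ZK -> UV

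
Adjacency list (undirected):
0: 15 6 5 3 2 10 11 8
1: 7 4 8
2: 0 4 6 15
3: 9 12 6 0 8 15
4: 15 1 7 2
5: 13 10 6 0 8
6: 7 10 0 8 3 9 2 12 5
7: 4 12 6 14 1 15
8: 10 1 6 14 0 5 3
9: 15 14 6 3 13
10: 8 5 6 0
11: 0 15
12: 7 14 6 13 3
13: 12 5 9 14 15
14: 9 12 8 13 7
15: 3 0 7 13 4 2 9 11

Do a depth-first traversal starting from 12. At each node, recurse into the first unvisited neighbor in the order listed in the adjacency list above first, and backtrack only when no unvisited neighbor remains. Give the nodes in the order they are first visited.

Visit 12
12 → 7
7 → 4
4 → 15
15 → 3
3 → 9
9 → 14
14 → 8
8 → 10
10 → 5
5 → 13
5 → 6
6 → 0
0 → 2
0 → 11
8 → 1

12, 7, 4, 15, 3, 9, 14, 8, 10, 5, 13, 6, 0, 2, 11, 1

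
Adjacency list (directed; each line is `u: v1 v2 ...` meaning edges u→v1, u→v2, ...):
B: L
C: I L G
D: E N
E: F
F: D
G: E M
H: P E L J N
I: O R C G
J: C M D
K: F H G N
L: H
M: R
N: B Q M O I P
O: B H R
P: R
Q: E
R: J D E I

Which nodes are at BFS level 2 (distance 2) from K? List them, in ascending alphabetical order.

B, D, E, I, J, L, M, O, P, Q

Level 0: K
Level 1: F, G, H, N
Level 2: B, D, E, I, J, L, M, O, P, Q
Level 3: C, R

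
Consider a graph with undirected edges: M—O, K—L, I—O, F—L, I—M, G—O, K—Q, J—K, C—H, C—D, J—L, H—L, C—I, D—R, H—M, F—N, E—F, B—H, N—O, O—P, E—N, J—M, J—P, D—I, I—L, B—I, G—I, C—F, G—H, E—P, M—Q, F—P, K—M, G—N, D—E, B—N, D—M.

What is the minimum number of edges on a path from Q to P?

3

Level 0: Q
Level 1: K, M
Level 2: D, H, I, J, L, O
Level 3: B, C, E, F, G, N, P, R
P first appears at level 3.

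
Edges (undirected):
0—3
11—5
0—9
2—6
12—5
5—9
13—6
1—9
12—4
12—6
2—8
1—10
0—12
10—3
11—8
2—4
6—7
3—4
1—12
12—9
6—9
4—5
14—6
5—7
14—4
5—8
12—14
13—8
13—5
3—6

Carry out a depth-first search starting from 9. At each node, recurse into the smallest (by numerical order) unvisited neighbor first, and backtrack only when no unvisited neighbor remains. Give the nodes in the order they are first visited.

Visit 9
9 → 0
0 → 3
3 → 4
4 → 2
2 → 6
6 → 7
7 → 5
5 → 8
8 → 11
8 → 13
5 → 12
12 → 1
1 → 10
12 → 14

9 -> 0 -> 3 -> 4 -> 2 -> 6 -> 7 -> 5 -> 8 -> 11 -> 13 -> 12 -> 1 -> 10 -> 14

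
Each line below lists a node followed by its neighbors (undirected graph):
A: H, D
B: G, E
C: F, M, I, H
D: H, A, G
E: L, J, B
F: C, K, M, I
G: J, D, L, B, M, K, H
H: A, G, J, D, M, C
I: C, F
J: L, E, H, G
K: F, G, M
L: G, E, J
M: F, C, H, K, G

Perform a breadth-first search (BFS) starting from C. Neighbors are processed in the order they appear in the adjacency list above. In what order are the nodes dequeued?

C -> F -> M -> I -> H -> K -> G -> A -> J -> D -> L -> B -> E

Visit C; enqueue F, M, I, H → queue [F, M, I, H]
Visit F; enqueue K → queue [M, I, H, K]
Visit M; enqueue G → queue [I, H, K, G]
Visit I → queue [H, K, G]
Visit H; enqueue A, J, D → queue [K, G, A, J, D]
Visit K → queue [G, A, J, D]
Visit G; enqueue L, B → queue [A, J, D, L, B]
Visit A → queue [J, D, L, B]
Visit J; enqueue E → queue [D, L, B, E]
Visit D → queue [L, B, E]
Visit L → queue [B, E]
Visit B → queue [E]
Visit E → queue []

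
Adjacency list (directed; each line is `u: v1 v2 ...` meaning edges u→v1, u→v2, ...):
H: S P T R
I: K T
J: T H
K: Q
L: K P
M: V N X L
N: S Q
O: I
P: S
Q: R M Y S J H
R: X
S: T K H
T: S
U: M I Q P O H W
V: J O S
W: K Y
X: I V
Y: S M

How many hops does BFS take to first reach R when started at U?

Level 0: U
Level 1: H, I, M, O, P, Q, W
Level 2: J, K, L, N, R, S, T, V, X, Y
R first appears at level 2.

2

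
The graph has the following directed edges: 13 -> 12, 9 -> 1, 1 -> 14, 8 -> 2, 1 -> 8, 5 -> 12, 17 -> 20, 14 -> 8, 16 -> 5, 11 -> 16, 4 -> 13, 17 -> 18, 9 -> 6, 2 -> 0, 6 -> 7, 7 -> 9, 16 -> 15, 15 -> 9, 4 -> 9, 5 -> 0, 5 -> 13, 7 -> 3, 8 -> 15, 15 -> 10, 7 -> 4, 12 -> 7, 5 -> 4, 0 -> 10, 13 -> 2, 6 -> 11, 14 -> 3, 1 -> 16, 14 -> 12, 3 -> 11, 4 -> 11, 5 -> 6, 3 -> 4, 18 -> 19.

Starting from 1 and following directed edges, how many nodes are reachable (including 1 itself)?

BFS from 1 visits: 1, 16, 14, 8, 15, 5, 12, 3, 2, 10, 9, 13, 6, 4, 0, 7, 11
Reachable nodes: 17 of 21 total.

17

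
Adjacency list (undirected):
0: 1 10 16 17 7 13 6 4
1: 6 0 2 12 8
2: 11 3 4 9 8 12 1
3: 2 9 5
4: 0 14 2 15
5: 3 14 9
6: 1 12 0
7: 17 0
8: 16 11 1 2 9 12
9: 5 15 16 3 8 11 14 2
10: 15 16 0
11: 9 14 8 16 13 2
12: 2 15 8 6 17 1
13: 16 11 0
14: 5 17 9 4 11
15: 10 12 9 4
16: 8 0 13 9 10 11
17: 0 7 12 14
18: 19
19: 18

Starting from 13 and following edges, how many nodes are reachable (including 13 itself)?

18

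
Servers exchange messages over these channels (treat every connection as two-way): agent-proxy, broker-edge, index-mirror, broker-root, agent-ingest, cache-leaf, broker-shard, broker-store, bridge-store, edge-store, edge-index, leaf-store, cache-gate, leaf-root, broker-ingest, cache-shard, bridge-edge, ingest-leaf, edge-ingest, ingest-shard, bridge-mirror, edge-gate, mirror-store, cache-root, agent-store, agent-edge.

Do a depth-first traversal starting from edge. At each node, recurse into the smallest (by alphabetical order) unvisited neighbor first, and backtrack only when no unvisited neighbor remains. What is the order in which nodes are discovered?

edge -> agent -> ingest -> broker -> root -> cache -> gate -> leaf -> store -> bridge -> mirror -> index -> shard -> proxy

Visit edge
edge → agent
agent → ingest
ingest → broker
broker → root
root → cache
cache → gate
cache → leaf
leaf → store
store → bridge
bridge → mirror
mirror → index
cache → shard
agent → proxy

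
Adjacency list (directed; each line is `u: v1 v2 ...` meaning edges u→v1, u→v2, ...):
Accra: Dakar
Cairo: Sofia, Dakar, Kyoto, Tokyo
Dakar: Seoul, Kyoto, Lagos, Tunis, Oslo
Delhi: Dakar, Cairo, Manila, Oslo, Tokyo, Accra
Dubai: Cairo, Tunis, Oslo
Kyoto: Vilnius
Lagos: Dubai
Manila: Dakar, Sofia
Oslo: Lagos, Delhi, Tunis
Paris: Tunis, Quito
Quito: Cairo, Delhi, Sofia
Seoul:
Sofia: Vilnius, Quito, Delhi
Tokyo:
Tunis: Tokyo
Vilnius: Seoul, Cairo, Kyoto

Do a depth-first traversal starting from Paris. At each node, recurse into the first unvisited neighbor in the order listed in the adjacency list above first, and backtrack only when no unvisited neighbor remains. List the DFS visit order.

Paris Tunis Tokyo Quito Cairo Sofia Vilnius Seoul Kyoto Delhi Dakar Lagos Dubai Oslo Manila Accra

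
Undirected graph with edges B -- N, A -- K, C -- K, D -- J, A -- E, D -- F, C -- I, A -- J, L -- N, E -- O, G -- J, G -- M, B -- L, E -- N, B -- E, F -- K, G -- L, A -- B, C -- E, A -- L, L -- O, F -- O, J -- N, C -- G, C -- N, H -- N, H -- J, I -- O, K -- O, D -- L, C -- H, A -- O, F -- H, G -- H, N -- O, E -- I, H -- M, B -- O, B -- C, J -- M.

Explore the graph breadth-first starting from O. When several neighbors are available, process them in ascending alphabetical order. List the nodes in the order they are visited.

Visit O; enqueue A, B, E, F, I, K, L, N → queue [A, B, E, F, I, K, L, N]
Visit A; enqueue J → queue [B, E, F, I, K, L, N, J]
Visit B; enqueue C → queue [E, F, I, K, L, N, J, C]
Visit E → queue [F, I, K, L, N, J, C]
Visit F; enqueue D, H → queue [I, K, L, N, J, C, D, H]
Visit I → queue [K, L, N, J, C, D, H]
Visit K → queue [L, N, J, C, D, H]
Visit L; enqueue G → queue [N, J, C, D, H, G]
Visit N → queue [J, C, D, H, G]
Visit J; enqueue M → queue [C, D, H, G, M]
Visit C → queue [D, H, G, M]
Visit D → queue [H, G, M]
Visit H → queue [G, M]
Visit G → queue [M]
Visit M → queue []

O → A → B → E → F → I → K → L → N → J → C → D → H → G → M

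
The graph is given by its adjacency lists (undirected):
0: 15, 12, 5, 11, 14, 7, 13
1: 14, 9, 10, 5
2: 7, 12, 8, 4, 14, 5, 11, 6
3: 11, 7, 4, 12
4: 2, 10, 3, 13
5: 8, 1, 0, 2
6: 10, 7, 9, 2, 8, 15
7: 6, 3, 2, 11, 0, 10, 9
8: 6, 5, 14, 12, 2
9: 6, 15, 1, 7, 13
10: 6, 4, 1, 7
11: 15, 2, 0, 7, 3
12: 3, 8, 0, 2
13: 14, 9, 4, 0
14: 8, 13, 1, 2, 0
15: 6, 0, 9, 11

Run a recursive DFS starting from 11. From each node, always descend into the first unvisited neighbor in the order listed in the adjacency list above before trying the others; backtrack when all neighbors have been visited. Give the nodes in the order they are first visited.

11 15 6 10 4 2 7 3 12 8 5 1 14 13 9 0

Visit 11
11 → 15
15 → 6
6 → 10
10 → 4
4 → 2
2 → 7
7 → 3
3 → 12
12 → 8
8 → 5
5 → 1
1 → 14
14 → 13
13 → 9
13 → 0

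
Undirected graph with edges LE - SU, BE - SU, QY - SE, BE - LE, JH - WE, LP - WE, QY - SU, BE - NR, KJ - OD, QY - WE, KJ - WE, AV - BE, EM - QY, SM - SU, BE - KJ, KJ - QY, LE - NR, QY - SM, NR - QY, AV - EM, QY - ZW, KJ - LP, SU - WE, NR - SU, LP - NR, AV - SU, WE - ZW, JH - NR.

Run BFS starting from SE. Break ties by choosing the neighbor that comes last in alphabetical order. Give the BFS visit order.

SE, QY, ZW, WE, SU, SM, NR, KJ, EM, LP, JH, LE, BE, AV, OD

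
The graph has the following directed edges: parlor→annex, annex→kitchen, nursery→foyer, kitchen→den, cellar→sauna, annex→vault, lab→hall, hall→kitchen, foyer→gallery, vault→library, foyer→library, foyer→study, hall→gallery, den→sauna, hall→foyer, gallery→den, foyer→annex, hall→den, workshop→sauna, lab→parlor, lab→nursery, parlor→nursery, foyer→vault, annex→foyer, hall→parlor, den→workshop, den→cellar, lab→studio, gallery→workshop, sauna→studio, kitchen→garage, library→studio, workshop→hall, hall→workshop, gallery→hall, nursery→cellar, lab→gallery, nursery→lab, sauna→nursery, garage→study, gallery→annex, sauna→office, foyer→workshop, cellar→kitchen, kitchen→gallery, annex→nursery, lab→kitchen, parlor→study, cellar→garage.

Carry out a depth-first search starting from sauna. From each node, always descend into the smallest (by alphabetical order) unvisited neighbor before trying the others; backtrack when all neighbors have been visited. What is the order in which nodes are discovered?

sauna, nursery, cellar, garage, study, kitchen, den, workshop, hall, foyer, annex, vault, library, studio, gallery, parlor, lab, office

Visit sauna
sauna → nursery
nursery → cellar
cellar → garage
garage → study
cellar → kitchen
kitchen → den
den → workshop
workshop → hall
hall → foyer
foyer → annex
annex → vault
vault → library
library → studio
foyer → gallery
hall → parlor
nursery → lab
sauna → office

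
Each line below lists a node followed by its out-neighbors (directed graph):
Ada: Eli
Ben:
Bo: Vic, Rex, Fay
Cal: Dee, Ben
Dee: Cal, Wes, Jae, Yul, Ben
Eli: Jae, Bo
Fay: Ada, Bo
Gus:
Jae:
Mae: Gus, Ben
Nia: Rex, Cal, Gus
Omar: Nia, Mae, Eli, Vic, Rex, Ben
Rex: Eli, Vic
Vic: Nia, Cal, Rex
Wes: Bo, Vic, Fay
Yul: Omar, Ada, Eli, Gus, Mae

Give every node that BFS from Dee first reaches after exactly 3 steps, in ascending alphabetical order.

Nia, Rex

Level 0: Dee
Level 1: Ben, Cal, Jae, Wes, Yul
Level 2: Ada, Bo, Eli, Fay, Gus, Mae, Omar, Vic
Level 3: Nia, Rex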